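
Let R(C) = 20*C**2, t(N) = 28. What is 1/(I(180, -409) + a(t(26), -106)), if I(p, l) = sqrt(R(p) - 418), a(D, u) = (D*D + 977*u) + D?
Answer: -51375/5278457459 - sqrt(647582)/10556914918 ≈ -9.8092e-6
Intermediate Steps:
a(D, u) = D + D**2 + 977*u (a(D, u) = (D**2 + 977*u) + D = D + D**2 + 977*u)
I(p, l) = sqrt(-418 + 20*p**2) (I(p, l) = sqrt(20*p**2 - 418) = sqrt(-418 + 20*p**2))
1/(I(180, -409) + a(t(26), -106)) = 1/(sqrt(-418 + 20*180**2) + (28 + 28**2 + 977*(-106))) = 1/(sqrt(-418 + 20*32400) + (28 + 784 - 103562)) = 1/(sqrt(-418 + 648000) - 102750) = 1/(sqrt(647582) - 102750) = 1/(-102750 + sqrt(647582))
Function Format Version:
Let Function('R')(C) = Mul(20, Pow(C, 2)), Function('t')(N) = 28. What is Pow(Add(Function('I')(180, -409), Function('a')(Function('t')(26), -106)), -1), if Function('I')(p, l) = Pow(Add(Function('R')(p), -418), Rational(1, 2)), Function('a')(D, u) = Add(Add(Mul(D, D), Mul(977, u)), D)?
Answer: Add(Rational(-51375, 5278457459), Mul(Rational(-1, 10556914918), Pow(647582, Rational(1, 2)))) ≈ -9.8092e-6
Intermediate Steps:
Function('a')(D, u) = Add(D, Pow(D, 2), Mul(977, u)) (Function('a')(D, u) = Add(Add(Pow(D, 2), Mul(977, u)), D) = Add(D, Pow(D, 2), Mul(977, u)))
Function('I')(p, l) = Pow(Add(-418, Mul(20, Pow(p, 2))), Rational(1, 2)) (Function('I')(p, l) = Pow(Add(Mul(20, Pow(p, 2)), -418), Rational(1, 2)) = Pow(Add(-418, Mul(20, Pow(p, 2))), Rational(1, 2)))
Pow(Add(Function('I')(180, -409), Function('a')(Function('t')(26), -106)), -1) = Pow(Add(Pow(Add(-418, Mul(20, Pow(180, 2))), Rational(1, 2)), Add(28, Pow(28, 2), Mul(977, -106))), -1) = Pow(Add(Pow(Add(-418, Mul(20, 32400)), Rational(1, 2)), Add(28, 784, -103562)), -1) = Pow(Add(Pow(Add(-418, 648000), Rational(1, 2)), -102750), -1) = Pow(Add(Pow(647582, Rational(1, 2)), -102750), -1) = Pow(Add(-102750, Pow(647582, Rational(1, 2))), -1)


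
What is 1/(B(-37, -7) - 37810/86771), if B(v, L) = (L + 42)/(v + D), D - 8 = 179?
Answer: -2603130/526903 ≈ -4.9404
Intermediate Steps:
D = 187 (D = 8 + 179 = 187)
B(v, L) = (42 + L)/(187 + v) (B(v, L) = (L + 42)/(v + 187) = (42 + L)/(187 + v))
1/(B(-37, -7) - 37810/86771) = 1/((42 - 7)/(187 - 37) - 37810/86771) = 1/(35/150 - 37810*1/86771) = 1/((1/150)*35 - 37810/86771) = 1/(7/30 - 37810/86771) = 1/(-526903/2603130) = -2603130/526903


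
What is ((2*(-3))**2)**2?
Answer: 1296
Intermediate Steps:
((2*(-3))**2)**2 = ((-6)**2)**2 = 36**2 = 1296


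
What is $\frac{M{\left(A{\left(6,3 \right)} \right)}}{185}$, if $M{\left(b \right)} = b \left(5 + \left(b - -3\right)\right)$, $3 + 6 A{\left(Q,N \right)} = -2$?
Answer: $- \frac{43}{1332} \approx -0.032282$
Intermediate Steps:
$A{\left(Q,N \right)} = - \frac{5}{6}$ ($A{\left(Q,N \right)} = - \frac{1}{2} + \frac{1}{6} \left(-2\right) = - \frac{1}{2} - \frac{1}{3} = - \frac{5}{6}$)
$M{\left(b \right)} = b \left(8 + b\right)$ ($M{\left(b \right)} = b \left(5 + \left(b + 3\right)\right) = b \left(5 + \left(3 + b\right)\right) = b \left(8 + b\right)$)
$\frac{M{\left(A{\left(6,3 \right)} \right)}}{185} = \frac{\left(- \frac{5}{6}\right) \left(8 - \frac{5}{6}\right)}{185} = \left(- \frac{5}{6}\right) \frac{43}{6} \cdot \frac{1}{185} = \left(- \frac{215}{36}\right) \frac{1}{185} = - \frac{43}{1332}$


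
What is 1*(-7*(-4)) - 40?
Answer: -12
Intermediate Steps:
1*(-7*(-4)) - 40 = 1*28 - 40 = 28 - 40 = -12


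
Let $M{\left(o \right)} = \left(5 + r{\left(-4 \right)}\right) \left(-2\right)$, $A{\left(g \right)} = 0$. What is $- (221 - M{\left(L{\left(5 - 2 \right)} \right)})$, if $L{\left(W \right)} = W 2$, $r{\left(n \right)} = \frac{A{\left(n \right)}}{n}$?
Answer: $-231$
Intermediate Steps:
$r{\left(n \right)} = 0$ ($r{\left(n \right)} = \frac{0}{n} = 0$)
$L{\left(W \right)} = 2 W$
$M{\left(o \right)} = -10$ ($M{\left(o \right)} = \left(5 + 0\right) \left(-2\right) = 5 \left(-2\right) = -10$)
$- (221 - M{\left(L{\left(5 - 2 \right)} \right)}) = - (221 - -10) = - (221 + 10) = \left(-1\right) 231 = -231$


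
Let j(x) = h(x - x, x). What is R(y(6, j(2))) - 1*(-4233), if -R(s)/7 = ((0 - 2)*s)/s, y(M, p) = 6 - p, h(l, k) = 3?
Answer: 4247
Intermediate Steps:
j(x) = 3
R(s) = 14 (R(s) = -7*(0 - 2)*s/s = -7*(-2*s)/s = -7*(-2) = 14)
R(y(6, j(2))) - 1*(-4233) = 14 - 1*(-4233) = 14 + 4233 = 4247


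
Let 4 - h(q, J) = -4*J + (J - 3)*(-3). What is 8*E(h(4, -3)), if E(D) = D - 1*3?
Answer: -232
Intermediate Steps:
h(q, J) = -5 + 7*J (h(q, J) = 4 - (-4*J + (J - 3)*(-3)) = 4 - (-4*J + (-3 + J)*(-3)) = 4 - (-4*J + (9 - 3*J)) = 4 - (9 - 7*J) = 4 + (-9 + 7*J) = -5 + 7*J)
E(D) = -3 + D (E(D) = D - 3 = -3 + D)
8*E(h(4, -3)) = 8*(-3 + (-5 + 7*(-3))) = 8*(-3 + (-5 - 21)) = 8*(-3 - 26) = 8*(-29) = -232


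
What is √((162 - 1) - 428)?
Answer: I*√267 ≈ 16.34*I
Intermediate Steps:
√((162 - 1) - 428) = √(161 - 428) = √(-267) = I*√267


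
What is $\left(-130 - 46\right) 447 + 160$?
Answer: $-78512$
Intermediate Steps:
$\left(-130 - 46\right) 447 + 160 = \left(-176\right) 447 + 160 = -78672 + 160 = -78512$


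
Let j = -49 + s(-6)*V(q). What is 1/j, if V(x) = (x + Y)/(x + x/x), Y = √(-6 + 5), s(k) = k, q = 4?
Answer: -1345/72397 + 30*I/72397 ≈ -0.018578 + 0.00041438*I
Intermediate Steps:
Y = I (Y = √(-1) = I ≈ 1.0*I)
V(x) = (I + x)/(1 + x) (V(x) = (x + I)/(x + x/x) = (I + x)/(x + 1) = (I + x)/(1 + x))
j = -269/5 - 6*I/5 (j = -49 - 6*(I + 4)/(1 + 4) = -49 - 6*(4 + I)/5 = -49 - 6*(⅘ + I/5) = -49 + (-24/5 - 6*I/5) = -269/5 - 6*I/5 ≈ -53.8 - 1.2*I)
1/j = 1/(-269/5 - 6*I/5) = 25*(-269/5 + 6*I/5)/72397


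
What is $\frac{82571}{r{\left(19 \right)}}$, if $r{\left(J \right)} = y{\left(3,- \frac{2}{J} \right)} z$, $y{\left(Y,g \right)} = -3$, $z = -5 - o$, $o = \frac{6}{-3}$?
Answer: $\frac{82571}{9} \approx 9174.6$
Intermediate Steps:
$o = -2$ ($o = 6 \left(- \frac{1}{3}\right) = -2$)
$z = -3$ ($z = -5 - -2 = -5 + 2 = -3$)
$r{\left(J \right)} = 9$ ($r{\left(J \right)} = \left(-3\right) \left(-3\right) = 9$)
$\frac{82571}{r{\left(19 \right)}} = \frac{82571}{9}$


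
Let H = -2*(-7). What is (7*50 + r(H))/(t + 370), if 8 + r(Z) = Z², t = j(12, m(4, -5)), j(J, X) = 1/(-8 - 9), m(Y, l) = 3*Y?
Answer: 9146/6289 ≈ 1.4543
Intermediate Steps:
H = 14
j(J, X) = -1/17 (j(J, X) = 1/(-17) = -1/17)
t = -1/17 ≈ -0.058824
r(Z) = -8 + Z²
(7*50 + r(H))/(t + 370) = (7*50 + (-8 + 14²))/(-1/17 + 370) = (350 + (-8 + 196))/(6289/17) = (350 + 188)*(17/6289) = 538*(17/6289) = 9146/6289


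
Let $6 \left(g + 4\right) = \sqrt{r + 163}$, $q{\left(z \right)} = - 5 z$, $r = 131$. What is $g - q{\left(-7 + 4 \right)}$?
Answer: $-19 + \frac{7 \sqrt{6}}{6} \approx -16.142$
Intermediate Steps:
$g = -4 + \frac{7 \sqrt{6}}{6}$ ($g = -4 + \frac{\sqrt{131 + 163}}{6} = -4 + \frac{\sqrt{294}}{6} = -4 + \frac{7 \sqrt{6}}{6} \approx -1.1423$)
$g - q{\left(-7 + 4 \right)} = \left(-4 + \frac{7 \sqrt{6}}{6}\right) - - 5 \left(-7 + 4\right) = \left(-4 + \frac{7 \sqrt{6}}{6}\right) - \left(-5\right) \left(-3\right) = \left(-4 + \frac{7 \sqrt{6}}{6}\right) - 15 = -19 + \frac{7 \sqrt{6}}{6}$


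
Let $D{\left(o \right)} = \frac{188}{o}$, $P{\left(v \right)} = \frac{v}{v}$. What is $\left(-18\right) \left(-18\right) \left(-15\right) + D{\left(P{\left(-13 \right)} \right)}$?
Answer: $-4672$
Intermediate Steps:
$P{\left(v \right)} = 1$
$\left(-18\right) \left(-18\right) \left(-15\right) + D{\left(P{\left(-13 \right)} \right)} = \left(-18\right) \left(-18\right) \left(-15\right) + \frac{188}{1} = 324 \left(-15\right) + 188 \cdot 1 = -4860 + 188 = -4672$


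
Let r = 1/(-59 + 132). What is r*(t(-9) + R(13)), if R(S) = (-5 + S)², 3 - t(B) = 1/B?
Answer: 604/657 ≈ 0.91933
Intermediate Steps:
t(B) = 3 - 1/B
r = 1/73 ≈ 0.013699
r*(t(-9) + R(13)) = ((3 - 1/(-9)) + (-5 + 13)²)/73 = ((3 - 1*(-⅑)) + 8²)/73 = ((3 + ⅑) + 64)/73 = (28/9 + 64)/73 = (1/73)*(604/9) = 604/657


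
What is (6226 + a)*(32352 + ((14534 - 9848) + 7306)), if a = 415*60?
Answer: 1380251344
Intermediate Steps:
a = 24900
(6226 + a)*(32352 + ((14534 - 9848) + 7306)) = (6226 + 24900)*(32352 + ((14534 - 9848) + 7306)) = 31126*(32352 + (4686 + 7306)) = 31126*(32352 + 11992) = 31126*44344 = 1380251344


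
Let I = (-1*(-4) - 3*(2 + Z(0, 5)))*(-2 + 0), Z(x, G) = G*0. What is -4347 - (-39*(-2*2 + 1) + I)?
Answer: -4468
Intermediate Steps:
Z(x, G) = 0
I = 4 (I = (-1*(-4) - 3*(2 + 0))*(-2 + 0) = (4 - 3*2)*(-2) = (4 - 6)*(-2) = -2*(-2) = 4)
-4347 - (-39*(-2*2 + 1) + I) = -4347 - (-39*(-2*2 + 1) + 4) = -4347 - (-39*(-4 + 1) + 4) = -4347 - (-39*(-3) + 4) = -4347 - (117 + 4) = -4347 - 1*121 = -4347 - 121 = -4468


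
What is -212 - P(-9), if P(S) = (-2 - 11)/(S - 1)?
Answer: -2133/10 ≈ -213.30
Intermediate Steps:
P(S) = -13/(-1 + S)
-212 - P(-9) = -212 - (-13)/(-1 - 9) = -212 - (-13)/(-10) = -212 - (-13)*(-1)/10 = -212 - 1*13/10 = -212 - 13/10 = -2133/10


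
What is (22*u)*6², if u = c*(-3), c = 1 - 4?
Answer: 7128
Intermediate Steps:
c = -3
u = 9 (u = -3*(-3) = 9)
(22*u)*6² = (22*9)*6² = 198*36 = 7128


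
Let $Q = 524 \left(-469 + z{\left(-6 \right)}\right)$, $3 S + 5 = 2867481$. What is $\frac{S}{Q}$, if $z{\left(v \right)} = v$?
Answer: $- \frac{716869}{186675} \approx -3.8402$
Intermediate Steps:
$S = \frac{2867476}{3}$ ($S = - \frac{5}{3} + \frac{1}{3} \cdot 2867481 = - \frac{5}{3} + 955827 = \frac{2867476}{3} \approx 9.5583 \cdot 10^{5}$)
$Q = -248900$ ($Q = 524 \left(-469 - 6\right) = 524 \left(-475\right) = -248900$)
$\frac{S}{Q} = \frac{2867476}{3 \left(-248900\right)} = \frac{2867476}{3} \left(- \frac{1}{248900}\right) = - \frac{716869}{186675}$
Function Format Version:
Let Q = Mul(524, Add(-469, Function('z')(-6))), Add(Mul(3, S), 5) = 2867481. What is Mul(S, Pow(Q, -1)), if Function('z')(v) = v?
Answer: Rational(-716869, 186675) ≈ -3.8402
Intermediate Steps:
S = Rational(2867476, 3) (S = Add(Rational(-5, 3), Mul(Rational(1, 3), 2867481)) = Add(Rational(-5, 3), 955827) = Rational(2867476, 3) ≈ 9.5583e+5)
Q = -248900 (Q = Mul(524, Add(-469, -6)) = Mul(524, -475) = -248900)
Mul(S, Pow(Q, -1)) = Mul(Rational(2867476, 3), Pow(-248900, -1)) = Mul(Rational(2867476, 3), Rational(-1, 248900)) = Rational(-716869, 186675)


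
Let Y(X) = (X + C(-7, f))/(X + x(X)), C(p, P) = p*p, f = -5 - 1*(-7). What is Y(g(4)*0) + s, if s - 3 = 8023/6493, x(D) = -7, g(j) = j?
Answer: -17949/6493 ≈ -2.7644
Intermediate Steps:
f = 2 (f = -5 + 7 = 2)
C(p, P) = p²
Y(X) = (49 + X)/(-7 + X) (Y(X) = (X + (-7)²)/(X - 7) = (X + 49)/(-7 + X) = (49 + X)/(-7 + X))
s = 27502/6493 (s = 3 + 8023/6493 = 27502/6493 ≈ 4.2356)
Y(g(4)*0) + s = (49 + 4*0)/(-7 + 4*0) + 27502/6493 = (49 + 0)/(-7 + 0) + 27502/6493 = 49/(-7) + 27502/6493 = -⅐*49 + 27502/6493 = -7 + 27502/6493 = -17949/6493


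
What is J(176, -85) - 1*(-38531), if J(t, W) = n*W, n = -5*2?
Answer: 39381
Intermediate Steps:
n = -10
J(t, W) = -10*W
J(176, -85) - 1*(-38531) = -10*(-85) - 1*(-38531) = 850 + 38531 = 39381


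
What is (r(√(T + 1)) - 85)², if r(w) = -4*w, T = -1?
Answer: 7225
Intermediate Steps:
(r(√(T + 1)) - 85)² = (-4*√(-1 + 1) - 85)² = (-4*√0 - 85)² = (-4*0 - 85)² = (0 - 85)² = (-85)² = 7225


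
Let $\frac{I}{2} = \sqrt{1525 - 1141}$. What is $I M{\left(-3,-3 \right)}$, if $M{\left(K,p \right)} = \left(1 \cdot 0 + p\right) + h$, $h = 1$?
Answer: $- 32 \sqrt{6} \approx -78.384$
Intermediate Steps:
$I = 16 \sqrt{6}$ ($I = 2 \sqrt{1525 - 1141} = 2 \sqrt{384} = 2 \cdot 8 \sqrt{6} = 16 \sqrt{6} \approx 39.192$)
$M{\left(K,p \right)} = 1 + p$ ($M{\left(K,p \right)} = \left(1 \cdot 0 + p\right) + 1 = \left(0 + p\right) + 1 = p + 1 = 1 + p$)
$I M{\left(-3,-3 \right)} = 16 \sqrt{6} \left(1 - 3\right) = 16 \sqrt{6} \left(-2\right) = - 32 \sqrt{6}$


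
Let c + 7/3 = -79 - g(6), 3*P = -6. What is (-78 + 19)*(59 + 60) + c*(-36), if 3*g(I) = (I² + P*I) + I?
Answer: -3733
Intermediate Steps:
P = -2 (P = (⅓)*(-6) = -2)
g(I) = -I/3 + I²/3 (g(I) = ((I² - 2*I) + I)/3 = (I² - I)/3 = -I/3 + I²/3)
c = -274/3 (c = -7/3 + (-79 - 6*(-1 + 6)/3) = -7/3 + (-79 - 6*5/3) = -7/3 + (-79 - 1*10) = -7/3 + (-79 - 10) = -7/3 - 89 = -274/3 ≈ -91.333)
(-78 + 19)*(59 + 60) + c*(-36) = (-78 + 19)*(59 + 60) - 274/3*(-36) = -59*119 + 3288 = -7021 + 3288 = -3733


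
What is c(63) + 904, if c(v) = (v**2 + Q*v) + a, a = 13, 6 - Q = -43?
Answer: 7973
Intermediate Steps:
Q = 49 (Q = 6 - 1*(-43) = 6 + 43 = 49)
c(v) = 13 + v**2 + 49*v (c(v) = (v**2 + 49*v) + 13 = 13 + v**2 + 49*v)
c(63) + 904 = (13 + 63**2 + 49*63) + 904 = (13 + 3969 + 3087) + 904 = 7069 + 904 = 7973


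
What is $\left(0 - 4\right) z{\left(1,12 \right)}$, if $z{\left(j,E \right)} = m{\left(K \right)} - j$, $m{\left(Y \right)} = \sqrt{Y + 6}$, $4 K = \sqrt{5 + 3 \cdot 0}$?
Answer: $4 - 2 \sqrt{24 + \sqrt{5}} \approx -6.2442$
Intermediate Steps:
$K = \frac{\sqrt{5}}{4}$ ($K = \frac{\sqrt{5 + 3 \cdot 0}}{4} = \frac{\sqrt{5 + 0}}{4} = \frac{\sqrt{5}}{4} \approx 0.55902$)
$m{\left(Y \right)} = \sqrt{6 + Y}$
$z{\left(j,E \right)} = \sqrt{6 + \frac{\sqrt{5}}{4}} - j$
$\left(0 - 4\right) z{\left(1,12 \right)} = \left(0 - 4\right) \left(\frac{\sqrt{24 + \sqrt{5}}}{2} - 1\right) = - 4 \left(\frac{\sqrt{24 + \sqrt{5}}}{2} - 1\right) = - 4 \left(-1 + \frac{\sqrt{24 + \sqrt{5}}}{2}\right) = 4 - 2 \sqrt{24 + \sqrt{5}}$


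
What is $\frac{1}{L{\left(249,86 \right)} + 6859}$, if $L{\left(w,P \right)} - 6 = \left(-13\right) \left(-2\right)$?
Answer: $\frac{1}{6891} \approx 0.00014512$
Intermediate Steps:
$L{\left(w,P \right)} = 32$ ($L{\left(w,P \right)} = 6 - -26 = 6 + 26 = 32$)
$\frac{1}{L{\left(249,86 \right)} + 6859} = \frac{1}{32 + 6859} = \frac{1}{6891}$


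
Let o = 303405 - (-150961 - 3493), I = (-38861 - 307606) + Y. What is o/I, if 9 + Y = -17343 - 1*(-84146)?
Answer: -457859/279673 ≈ -1.6371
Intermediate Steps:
Y = 66794 (Y = -9 + (-17343 - 1*(-84146)) = -9 + (-17343 + 84146) = -9 + 66803 = 66794)
I = -279673 (I = (-38861 - 307606) + 66794 = -346467 + 66794 = -279673)
o = 457859 (o = 303405 - 1*(-154454) = 303405 + 154454 = 457859)
o/I = 457859/(-279673) = 457859*(-1/279673) = -457859/279673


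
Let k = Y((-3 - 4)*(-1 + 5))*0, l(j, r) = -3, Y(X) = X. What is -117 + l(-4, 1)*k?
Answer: -117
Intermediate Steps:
k = 0 (k = ((-3 - 4)*(-1 + 5))*0 = -7*4*0 = -28*0 = 0)
-117 + l(-4, 1)*k = -117 - 3*0 = -117 + 0 = -117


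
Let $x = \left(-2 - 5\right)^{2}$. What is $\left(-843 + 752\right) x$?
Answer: $-4459$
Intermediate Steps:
$x = 49$ ($x = \left(-7\right)^{2} = 49$)
$\left(-843 + 752\right) x = \left(-843 + 752\right) 49 = \left(-91\right) 49 = -4459$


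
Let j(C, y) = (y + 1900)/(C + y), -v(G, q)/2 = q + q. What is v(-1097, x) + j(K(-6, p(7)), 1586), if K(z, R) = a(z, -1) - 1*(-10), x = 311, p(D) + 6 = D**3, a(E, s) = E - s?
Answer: -1975718/1591 ≈ -1241.8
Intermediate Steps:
p(D) = -6 + D**3
K(z, R) = 11 + z (K(z, R) = (z - 1*(-1)) - 1*(-10) = (z + 1) + 10 = (1 + z) + 10 = 11 + z)
v(G, q) = -4*q (v(G, q) = -2*(q + q) = -4*q)
j(C, y) = (1900 + y)/(C + y)
v(-1097, x) + j(K(-6, p(7)), 1586) = -4*311 + (1900 + 1586)/((11 - 6) + 1586) = -1244 + 3486/(5 + 1586) = -1244 + 3486/1591 = -1975718/1591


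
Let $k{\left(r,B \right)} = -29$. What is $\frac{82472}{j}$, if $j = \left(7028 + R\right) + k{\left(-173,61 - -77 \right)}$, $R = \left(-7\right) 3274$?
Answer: $- \frac{82472}{15919} \approx -5.1807$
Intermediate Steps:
$R = -22918$
$j = -15919$ ($j = \left(7028 - 22918\right) - 29 = -15890 - 29 = -15919$)
$\frac{82472}{j} = \frac{82472}{-15919} = 82472 \left(- \frac{1}{15919}\right) = - \frac{82472}{15919}$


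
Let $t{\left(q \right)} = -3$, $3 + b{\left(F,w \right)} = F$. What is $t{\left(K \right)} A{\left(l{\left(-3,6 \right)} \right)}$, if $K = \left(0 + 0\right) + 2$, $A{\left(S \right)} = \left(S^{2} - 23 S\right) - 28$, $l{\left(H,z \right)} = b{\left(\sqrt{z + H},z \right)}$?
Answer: $-159 + 87 \sqrt{3} \approx -8.3116$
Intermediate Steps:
$b{\left(F,w \right)} = -3 + F$
$l{\left(H,z \right)} = -3 + \sqrt{H + z}$ ($l{\left(H,z \right)} = -3 + \sqrt{z + H} = -3 + \sqrt{H + z}$)
$A{\left(S \right)} = -28 + S^{2} - 23 S$
$K = 2$ ($K = 0 + 2 = 2$)
$t{\left(K \right)} A{\left(l{\left(-3,6 \right)} \right)} = - 3 \left(-28 + \left(-3 + \sqrt{-3 + 6}\right)^{2} - 23 \left(-3 + \sqrt{-3 + 6}\right)\right) = - 3 \left(-28 + \left(-3 + \sqrt{3}\right)^{2} - 23 \left(-3 + \sqrt{3}\right)\right) = - 3 \left(-28 + \left(-3 + \sqrt{3}\right)^{2} + \left(69 - 23 \sqrt{3}\right)\right) = - 3 \left(41 + \left(-3 + \sqrt{3}\right)^{2} - 23 \sqrt{3}\right) = -123 - 3 \left(-3 + \sqrt{3}\right)^{2} + 69 \sqrt{3}$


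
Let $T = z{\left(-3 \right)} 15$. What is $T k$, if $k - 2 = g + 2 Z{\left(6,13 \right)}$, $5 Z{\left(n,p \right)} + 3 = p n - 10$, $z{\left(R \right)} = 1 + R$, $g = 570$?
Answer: $-17940$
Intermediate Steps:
$Z{\left(n,p \right)} = - \frac{13}{5} + \frac{n p}{5}$ ($Z{\left(n,p \right)} = - \frac{3}{5} + \frac{p n - 10}{5} = - \frac{3}{5} + \frac{n p - 10}{5} = - \frac{3}{5} + \frac{-10 + n p}{5} = - \frac{3}{5} + \left(-2 + \frac{n p}{5}\right) = - \frac{13}{5} + \frac{n p}{5}$)
$T = -30$ ($T = \left(1 - 3\right) 15 = \left(-2\right) 15 = -30$)
$k = 598$ ($k = 2 + \left(570 + 2 \left(- \frac{13}{5} + \frac{1}{5} \cdot 6 \cdot 13\right)\right) = 2 + \left(570 + 2 \left(- \frac{13}{5} + \frac{78}{5}\right)\right) = 2 + \left(570 + 2 \cdot 13\right) = 2 + \left(570 + 26\right) = 2 + 596 = 598$)
$T k = \left(-30\right) 598 = -17940$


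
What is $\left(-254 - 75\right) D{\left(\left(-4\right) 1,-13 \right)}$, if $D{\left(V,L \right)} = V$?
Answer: $1316$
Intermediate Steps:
$\left(-254 - 75\right) D{\left(\left(-4\right) 1,-13 \right)} = \left(-254 - 75\right) \left(\left(-4\right) 1\right) = \left(-329\right) \left(-4\right) = 1316$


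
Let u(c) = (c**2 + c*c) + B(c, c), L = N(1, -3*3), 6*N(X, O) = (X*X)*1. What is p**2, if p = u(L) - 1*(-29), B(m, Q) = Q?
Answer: 69169/81 ≈ 853.94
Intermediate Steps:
N(X, O) = X**2/6 (N(X, O) = ((X*X)*1)/6 = (X**2*1)/6 = X**2/6)
L = 1/6 (L = (1/6)*1**2 = (1/6)*1 = 1/6 ≈ 0.16667)
u(c) = c + 2*c**2 (u(c) = (c**2 + c*c) + c = (c**2 + c**2) + c = 2*c**2 + c = c + 2*c**2)
p = 263/9 (p = (1 + 2*(1/6))/6 - 1*(-29) = (1 + 1/3)/6 + 29 = (1/6)*(4/3) + 29 = 2/9 + 29 = 263/9 ≈ 29.222)
p**2 = (263/9)**2 = 69169/81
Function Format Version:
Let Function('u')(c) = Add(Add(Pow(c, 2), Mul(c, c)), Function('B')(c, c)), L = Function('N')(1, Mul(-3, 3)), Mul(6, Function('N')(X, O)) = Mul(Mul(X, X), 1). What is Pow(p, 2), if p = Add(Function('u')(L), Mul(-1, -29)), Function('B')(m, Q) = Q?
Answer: Rational(69169, 81) ≈ 853.94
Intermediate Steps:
Function('N')(X, O) = Mul(Rational(1, 6), Pow(X, 2)) (Function('N')(X, O) = Mul(Rational(1, 6), Mul(Mul(X, X), 1)) = Mul(Rational(1, 6), Mul(Pow(X, 2), 1)) = Mul(Rational(1, 6), Pow(X, 2)))
L = Rational(1, 6) (L = Mul(Rational(1, 6), Pow(1, 2)) = Mul(Rational(1, 6), 1) = Rational(1, 6) ≈ 0.16667)
Function('u')(c) = Add(c, Mul(2, Pow(c, 2))) (Function('u')(c) = Add(Add(Pow(c, 2), Mul(c, c)), c) = Add(Add(Pow(c, 2), Pow(c, 2)), c) = Add(Mul(2, Pow(c, 2)), c) = Add(c, Mul(2, Pow(c, 2))))
p = Rational(263, 9) (p = Add(Mul(Rational(1, 6), Add(1, Mul(2, Rational(1, 6)))), Mul(-1, -29)) = Add(Mul(Rational(1, 6), Add(1, Rational(1, 3))), 29) = Add(Mul(Rational(1, 6), Rational(4, 3)), 29) = Add(Rational(2, 9), 29) = Rational(263, 9) ≈ 29.222)
Pow(p, 2) = Pow(Rational(263, 9), 2) = Rational(69169, 81)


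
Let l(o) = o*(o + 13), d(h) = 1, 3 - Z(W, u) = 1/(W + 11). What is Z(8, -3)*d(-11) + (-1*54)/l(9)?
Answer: 559/209 ≈ 2.6746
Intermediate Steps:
Z(W, u) = 3 - 1/(11 + W) (Z(W, u) = 3 - 1/(W + 11) = 3 - 1/(11 + W))
l(o) = o*(13 + o)
Z(8, -3)*d(-11) + (-1*54)/l(9) = ((32 + 3*8)/(11 + 8))*1 + (-1*54)/((9*(13 + 9))) = ((32 + 24)/19)*1 - 54/(9*22) = ((1/19)*56)*1 - 54/198 = (56/19)*1 - 54*1/198 = 56/19 - 3/11 = 559/209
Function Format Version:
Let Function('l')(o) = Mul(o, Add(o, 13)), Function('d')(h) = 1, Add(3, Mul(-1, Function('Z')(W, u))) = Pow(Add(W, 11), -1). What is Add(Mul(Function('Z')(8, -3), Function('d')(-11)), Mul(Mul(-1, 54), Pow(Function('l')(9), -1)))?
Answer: Rational(559, 209) ≈ 2.6746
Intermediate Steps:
Function('Z')(W, u) = Add(3, Mul(-1, Pow(Add(11, W), -1))) (Function('Z')(W, u) = Add(3, Mul(-1, Pow(Add(W, 11), -1))) = Add(3, Mul(-1, Pow(Add(11, W), -1))))
Function('l')(o) = Mul(o, Add(13, o))
Add(Mul(Function('Z')(8, -3), Function('d')(-11)), Mul(Mul(-1, 54), Pow(Function('l')(9), -1))) = Add(Mul(Mul(Pow(Add(11, 8), -1), Add(32, Mul(3, 8))), 1), Mul(Mul(-1, 54), Pow(Mul(9, Add(13, 9)), -1))) = Add(Mul(Mul(Pow(19, -1), Add(32, 24)), 1), Mul(-54, Pow(Mul(9, 22), -1))) = Add(Mul(Mul(Rational(1, 19), 56), 1), Mul(-54, Pow(198, -1))) = Add(Mul(Rational(56, 19), 1), Mul(-54, Rational(1, 198))) = Add(Rational(56, 19), Rational(-3, 11)) = Rational(559, 209)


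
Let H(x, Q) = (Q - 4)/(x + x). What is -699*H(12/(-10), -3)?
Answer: -8155/4 ≈ -2038.8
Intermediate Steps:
H(x, Q) = (-4 + Q)/(2*x) (H(x, Q) = (-4 + Q)/((2*x)) = (-4 + Q)*(1/(2*x)) = (-4 + Q)/(2*x))
-699*H(12/(-10), -3) = -699*(-4 - 3)/(2*(12/(-10))) = -699*(-7)/(2*(12*(-1/10))) = -699*(-7)/(2*(-6/5)) = -699*(-5)*(-7)/(2*6) = -699*35/12 = -8155/4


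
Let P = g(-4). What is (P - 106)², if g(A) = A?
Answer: 12100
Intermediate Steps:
P = -4
(P - 106)² = (-4 - 106)² = (-110)² = 12100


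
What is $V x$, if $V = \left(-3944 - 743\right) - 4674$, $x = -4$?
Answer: $37444$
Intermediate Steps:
$V = -9361$ ($V = -4687 - 4674 = -9361$)
$V x = \left(-9361\right) \left(-4\right) = 37444$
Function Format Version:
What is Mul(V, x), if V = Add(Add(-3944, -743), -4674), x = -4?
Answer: 37444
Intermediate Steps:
V = -9361 (V = Add(-4687, -4674) = -9361)
Mul(V, x) = Mul(-9361, -4) = 37444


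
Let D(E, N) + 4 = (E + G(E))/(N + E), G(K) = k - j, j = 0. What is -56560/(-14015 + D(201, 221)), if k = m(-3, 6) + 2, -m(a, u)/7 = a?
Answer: 11934160/2957897 ≈ 4.0347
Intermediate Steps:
m(a, u) = -7*a
k = 23 (k = -7*(-3) + 2 = 21 + 2 = 23)
G(K) = 23 (G(K) = 23 - 1*0 = 23 + 0 = 23)
D(E, N) = -4 + (23 + E)/(E + N) (D(E, N) = -4 + (E + 23)/(N + E) = -4 + (23 + E)/(E + N))
-56560/(-14015 + D(201, 221)) = -56560/(-14015 + (23 - 4*221 - 3*201)/(201 + 221)) = -56560/(-14015 + (23 - 884 - 603)/422) = -56560/(-14015 + (1/422)*(-1464)) = -56560/(-14015 - 732/211) = -56560/(-2957897/211) = -56560*(-211/2957897) = 11934160/2957897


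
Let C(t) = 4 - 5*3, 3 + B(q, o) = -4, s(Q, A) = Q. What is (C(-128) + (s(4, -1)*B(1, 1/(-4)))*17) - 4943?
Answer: -5430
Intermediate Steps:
B(q, o) = -7 (B(q, o) = -3 - 4 = -7)
C(t) = -11 (C(t) = 4 - 15 = -11)
(C(-128) + (s(4, -1)*B(1, 1/(-4)))*17) - 4943 = (-11 + (4*(-7))*17) - 4943 = (-11 - 28*17) - 4943 = (-11 - 476) - 4943 = -487 - 4943 = -5430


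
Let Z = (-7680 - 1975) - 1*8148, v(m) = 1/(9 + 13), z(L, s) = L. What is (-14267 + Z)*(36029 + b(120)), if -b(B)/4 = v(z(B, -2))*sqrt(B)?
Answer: -1155450030 + 128280*sqrt(30)/11 ≈ -1.1554e+9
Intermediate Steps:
v(m) = 1/22
Z = -17803 (Z = -9655 - 8148 = -17803)
b(B) = -2*sqrt(B)/11
(-14267 + Z)*(36029 + b(120)) = (-14267 - 17803)*(36029 - 4*sqrt(30)/11) = -32070*(36029 - 4*sqrt(30)/11) = -1155450030 + 128280*sqrt(30)/11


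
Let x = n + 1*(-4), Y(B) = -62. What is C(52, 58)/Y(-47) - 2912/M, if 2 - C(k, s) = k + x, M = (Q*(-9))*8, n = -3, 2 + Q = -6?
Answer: -1217/279 ≈ -4.3620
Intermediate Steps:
Q = -8 (Q = -2 - 6 = -8)
M = 576 (M = -8*(-9)*8 = 72*8 = 576)
x = -7 (x = -3 + 1*(-4) = -3 - 4 = -7)
C(k, s) = 9 - k (C(k, s) = 2 - (k - 7) = 2 - (-7 + k) = 2 + (7 - k) = 9 - k)
C(52, 58)/Y(-47) - 2912/M = (9 - 1*52)/(-62) - 2912/576 = (9 - 52)*(-1/62) - 2912*1/576 = -43*(-1/62) - 91/18 = 43/62 - 91/18 = -1217/279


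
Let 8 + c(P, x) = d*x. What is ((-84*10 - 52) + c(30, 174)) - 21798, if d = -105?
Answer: -40968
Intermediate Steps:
c(P, x) = -8 - 105*x
((-84*10 - 52) + c(30, 174)) - 21798 = ((-84*10 - 52) + (-8 - 105*174)) - 21798 = ((-840 - 52) + (-8 - 18270)) - 21798 = (-892 - 18278) - 21798 = -19170 - 21798 = -40968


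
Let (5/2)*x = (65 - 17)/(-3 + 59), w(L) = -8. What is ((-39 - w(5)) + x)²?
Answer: 1151329/1225 ≈ 939.86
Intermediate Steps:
x = 12/35 (x = 2*((65 - 17)/(-3 + 59))/5 = 2*(48/56)/5 = 2*(48*(1/56))/5 = (⅖)*(6/7) = 12/35 ≈ 0.34286)
((-39 - w(5)) + x)² = ((-39 - 1*(-8)) + 12/35)² = ((-39 + 8) + 12/35)² = (-31 + 12/35)² = (-1073/35)² = 1151329/1225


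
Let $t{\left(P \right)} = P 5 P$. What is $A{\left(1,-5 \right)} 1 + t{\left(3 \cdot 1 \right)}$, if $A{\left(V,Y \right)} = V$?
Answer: $46$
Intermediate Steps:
$t{\left(P \right)} = 5 P^{2}$ ($t{\left(P \right)} = 5 P P = 5 P^{2}$)
$A{\left(1,-5 \right)} 1 + t{\left(3 \cdot 1 \right)} = 1 \cdot 1 + 5 \left(3 \cdot 1\right)^{2} = 1 + 5 \cdot 3^{2} = 1 + 5 \cdot 9 = 1 + 45 = 46$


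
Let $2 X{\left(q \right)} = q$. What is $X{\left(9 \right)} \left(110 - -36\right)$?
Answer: $657$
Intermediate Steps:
$X{\left(q \right)} = \frac{q}{2}$
$X{\left(9 \right)} \left(110 - -36\right) = \frac{1}{2} \cdot 9 \left(110 - -36\right) = \frac{9 \left(110 + 36\right)}{2} = \frac{9}{2} \cdot 146 = 657$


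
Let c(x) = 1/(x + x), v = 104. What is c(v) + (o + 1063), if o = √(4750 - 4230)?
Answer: 221105/208 + 2*√130 ≈ 1085.8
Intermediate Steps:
c(x) = 1/(2*x)
o = 2*√130 (o = √520 = 2*√130 ≈ 22.803)
c(v) + (o + 1063) = (½)/104 + (2*√130 + 1063) = (½)*(1/104) + (1063 + 2*√130) = 1/208 + (1063 + 2*√130) = 221105/208 + 2*√130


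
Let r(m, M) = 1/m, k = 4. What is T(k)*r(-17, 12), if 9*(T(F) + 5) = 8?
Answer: 37/153 ≈ 0.24183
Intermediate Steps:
T(F) = -37/9 (T(F) = -5 + (⅑)*8 = -5 + 8/9 = -37/9)
T(k)*r(-17, 12) = -37/9/(-17) = -37/9*(-1/17) = 37/153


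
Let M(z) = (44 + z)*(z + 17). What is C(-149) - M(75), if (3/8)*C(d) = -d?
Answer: -31652/3 ≈ -10551.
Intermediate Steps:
C(d) = -8*d/3 (C(d) = 8*(-d)/3 = -8*d/3)
M(z) = (17 + z)*(44 + z) (M(z) = (44 + z)*(17 + z) = (17 + z)*(44 + z))
C(-149) - M(75) = -8/3*(-149) - (748 + 75² + 61*75) = 1192/3 - (748 + 5625 + 4575) = 1192/3 - 1*10948 = 1192/3 - 10948 = -31652/3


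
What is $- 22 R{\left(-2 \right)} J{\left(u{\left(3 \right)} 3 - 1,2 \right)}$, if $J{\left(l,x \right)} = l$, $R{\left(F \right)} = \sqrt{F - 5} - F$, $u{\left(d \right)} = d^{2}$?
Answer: $-1144 - 572 i \sqrt{7} \approx -1144.0 - 1513.4 i$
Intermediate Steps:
$R{\left(F \right)} = \sqrt{-5 + F} - F$
$- 22 R{\left(-2 \right)} J{\left(u{\left(3 \right)} 3 - 1,2 \right)} = - 22 \left(\sqrt{-5 - 2} - -2\right) \left(3^{2} \cdot 3 - 1\right) = - 22 \left(\sqrt{-7} + 2\right) \left(9 \cdot 3 - 1\right) = - 22 \left(i \sqrt{7} + 2\right) \left(27 - 1\right) = - 22 \left(2 + i \sqrt{7}\right) 26 = \left(-44 - 22 i \sqrt{7}\right) 26 = -1144 - 572 i \sqrt{7}$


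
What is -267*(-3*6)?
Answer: 4806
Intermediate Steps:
-267*(-3*6) = -(-4806) = -267*(-18) = 4806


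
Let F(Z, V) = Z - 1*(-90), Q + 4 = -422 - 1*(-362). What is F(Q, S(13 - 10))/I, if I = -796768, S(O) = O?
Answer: -13/398384 ≈ -3.2632e-5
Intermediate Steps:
Q = -64 (Q = -4 + (-422 - 1*(-362)) = -4 + (-422 + 362) = -4 - 60 = -64)
F(Z, V) = 90 + Z (F(Z, V) = Z + 90 = 90 + Z)
F(Q, S(13 - 10))/I = (90 - 64)/(-796768) = 26*(-1/796768) = -13/398384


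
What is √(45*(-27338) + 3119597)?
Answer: √1889387 ≈ 1374.5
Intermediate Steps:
√(45*(-27338) + 3119597) = √(-1230210 + 3119597) = √1889387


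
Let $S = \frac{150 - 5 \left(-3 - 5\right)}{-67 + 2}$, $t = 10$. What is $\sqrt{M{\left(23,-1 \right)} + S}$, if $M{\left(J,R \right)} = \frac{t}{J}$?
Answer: $\frac{2 i \sqrt{55614}}{299} \approx 1.5774 i$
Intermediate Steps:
$M{\left(J,R \right)} = \frac{10}{J}$
$S = - \frac{38}{13}$ ($S = \frac{150 - -40}{-65} = \left(150 + 40\right) \left(- \frac{1}{65}\right) = 190 \left(- \frac{1}{65}\right) = - \frac{38}{13} \approx -2.9231$)
$\sqrt{M{\left(23,-1 \right)} + S} = \sqrt{\frac{10}{23} - \frac{38}{13}} = \sqrt{- \frac{744}{299}} = \frac{2 i \sqrt{55614}}{299}$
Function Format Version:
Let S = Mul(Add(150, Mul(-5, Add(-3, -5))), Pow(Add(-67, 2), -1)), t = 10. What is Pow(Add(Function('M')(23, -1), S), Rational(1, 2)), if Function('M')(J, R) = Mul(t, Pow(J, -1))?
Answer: Mul(Rational(2, 299), I, Pow(55614, Rational(1, 2))) ≈ Mul(1.5774, I)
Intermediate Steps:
Function('M')(J, R) = Mul(10, Pow(J, -1))
S = Rational(-38, 13) (S = Mul(Add(150, Mul(-5, -8)), Pow(-65, -1)) = Mul(Add(150, 40), Rational(-1, 65)) = Mul(190, Rational(-1, 65)) = Rational(-38, 13) ≈ -2.9231)
Pow(Add(Function('M')(23, -1), S), Rational(1, 2)) = Pow(Add(Mul(10, Pow(23, -1)), Rational(-38, 13)), Rational(1, 2)) = Pow(Add(Mul(10, Rational(1, 23)), Rational(-38, 13)), Rational(1, 2)) = Pow(Add(Rational(10, 23), Rational(-38, 13)), Rational(1, 2)) = Pow(Rational(-744, 299), Rational(1, 2)) = Mul(Rational(2, 299), I, Pow(55614, Rational(1, 2)))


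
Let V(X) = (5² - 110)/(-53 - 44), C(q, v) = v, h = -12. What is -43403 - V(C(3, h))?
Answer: -4210176/97 ≈ -43404.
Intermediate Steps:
V(X) = 85/97 (V(X) = (25 - 110)/(-97) = -85*(-1/97) = 85/97)
-43403 - V(C(3, h)) = -43403 - 1*85/97 = -43403 - 85/97 = -4210176/97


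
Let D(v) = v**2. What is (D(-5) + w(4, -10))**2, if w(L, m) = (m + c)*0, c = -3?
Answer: 625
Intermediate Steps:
w(L, m) = 0 (w(L, m) = (m - 3)*0 = (-3 + m)*0 = 0)
(D(-5) + w(4, -10))**2 = ((-5)**2 + 0)**2 = (25 + 0)**2 = 25**2 = 625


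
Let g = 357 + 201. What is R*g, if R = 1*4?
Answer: 2232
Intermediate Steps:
R = 4
g = 558
R*g = 4*558 = 2232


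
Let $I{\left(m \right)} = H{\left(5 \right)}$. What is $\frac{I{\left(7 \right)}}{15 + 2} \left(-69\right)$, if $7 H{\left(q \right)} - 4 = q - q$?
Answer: $- \frac{276}{119} \approx -2.3193$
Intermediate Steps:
$H{\left(q \right)} = \frac{4}{7}$ ($H{\left(q \right)} = \frac{4}{7} + \frac{q - q}{7} = \frac{4}{7} + \frac{1}{7} \cdot 0 = \frac{4}{7} + 0 = \frac{4}{7}$)
$I{\left(m \right)} = \frac{4}{7}$
$\frac{I{\left(7 \right)}}{15 + 2} \left(-69\right) = \frac{4}{7 \left(15 + 2\right)} \left(-69\right) = \frac{4}{7 \cdot 17} \left(-69\right) = \frac{4}{7} \cdot \frac{1}{17} \left(-69\right) = \frac{4}{119} \left(-69\right) = - \frac{276}{119}$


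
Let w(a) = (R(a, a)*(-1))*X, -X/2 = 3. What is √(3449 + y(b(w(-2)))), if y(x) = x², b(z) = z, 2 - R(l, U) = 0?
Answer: √3593 ≈ 59.942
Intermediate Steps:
X = -6 (X = -2*3 = -6)
R(l, U) = 2 (R(l, U) = 2 - 1*0 = 2 + 0 = 2)
w(a) = 12 (w(a) = (2*(-1))*(-6) = -2*(-6) = 12)
√(3449 + y(b(w(-2)))) = √(3449 + 12²) = √(3449 + 144) = √3593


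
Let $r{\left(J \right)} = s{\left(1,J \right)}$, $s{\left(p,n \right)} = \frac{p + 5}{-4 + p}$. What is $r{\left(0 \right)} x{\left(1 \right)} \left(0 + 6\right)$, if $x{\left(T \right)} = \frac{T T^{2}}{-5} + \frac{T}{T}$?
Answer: $- \frac{48}{5} \approx -9.6$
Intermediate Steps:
$s{\left(p,n \right)} = \frac{5 + p}{-4 + p}$
$r{\left(J \right)} = -2$ ($r{\left(J \right)} = \frac{5 + 1}{-4 + 1} = \frac{1}{-3} \cdot 6 = \left(- \frac{1}{3}\right) 6 = -2$)
$x{\left(T \right)} = 1 - \frac{T^{3}}{5}$ ($x{\left(T \right)} = T^{3} \left(- \frac{1}{5}\right) + 1 = - \frac{T^{3}}{5} + 1 = 1 - \frac{T^{3}}{5}$)
$r{\left(0 \right)} x{\left(1 \right)} \left(0 + 6\right) = - 2 \left(1 - \frac{1^{3}}{5}\right) \left(0 + 6\right) = - 2 \left(1 - \frac{1}{5}\right) 6 = - 2 \cdot \frac{4}{5} \cdot 6 = \left(-2\right) \frac{24}{5} = - \frac{48}{5}$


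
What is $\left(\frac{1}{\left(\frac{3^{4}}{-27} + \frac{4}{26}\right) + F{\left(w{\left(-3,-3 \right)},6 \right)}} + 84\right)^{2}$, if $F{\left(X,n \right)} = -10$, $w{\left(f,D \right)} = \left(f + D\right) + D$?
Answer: $\frac{196420225}{27889} \approx 7042.9$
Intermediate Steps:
$w{\left(f,D \right)} = f + 2 D$ ($w{\left(f,D \right)} = \left(D + f\right) + D = f + 2 D$)
$\left(\frac{1}{\left(\frac{3^{4}}{-27} + \frac{4}{26}\right) + F{\left(w{\left(-3,-3 \right)},6 \right)}} + 84\right)^{2} = \left(\frac{1}{\left(\frac{3^{4}}{-27} + \frac{4}{26}\right) - 10} + 84\right)^{2} = \left(\frac{1}{\left(81 \left(- \frac{1}{27}\right) + 4 \cdot \frac{1}{26}\right) - 10} + 84\right)^{2} = \left(\frac{1}{\left(-3 + \frac{2}{13}\right) - 10} + 84\right)^{2} = \left(\frac{1}{- \frac{37}{13} - 10} + 84\right)^{2} = \left(\frac{1}{- \frac{167}{13}} + 84\right)^{2} = \left(- \frac{13}{167} + 84\right)^{2} = \left(\frac{14015}{167}\right)^{2} = \frac{196420225}{27889}$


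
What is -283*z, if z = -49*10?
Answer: 138670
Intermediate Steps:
z = -490
-283*z = -283*(-490) = 138670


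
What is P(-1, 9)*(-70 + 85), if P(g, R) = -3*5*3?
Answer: -675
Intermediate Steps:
P(g, R) = -45 (P(g, R) = -15*3 = -45)
P(-1, 9)*(-70 + 85) = -45*(-70 + 85) = -45*15 = -675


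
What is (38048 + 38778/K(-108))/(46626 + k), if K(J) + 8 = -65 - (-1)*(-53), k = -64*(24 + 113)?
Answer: 792545/795018 ≈ 0.99689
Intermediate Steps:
k = -8768 (k = -64*137 = -8768)
K(J) = -126 (K(J) = -8 + (-65 - (-1)*(-53)) = -8 + (-65 - 1*53) = -8 + (-65 - 53) = -8 - 118 = -126)
(38048 + 38778/K(-108))/(46626 + k) = (38048 + 38778/(-126))/(46626 - 8768) = (38048 + 38778*(-1/126))/37858 = (38048 - 6463/21)*(1/37858) = (792545/21)*(1/37858) = 792545/795018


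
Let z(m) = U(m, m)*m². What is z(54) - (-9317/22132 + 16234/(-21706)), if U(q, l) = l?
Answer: 3438446589399/21836236 ≈ 1.5747e+5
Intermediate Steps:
z(m) = m³ (z(m) = m*m² = m³)
z(54) - (-9317/22132 + 16234/(-21706)) = 54³ - (-9317/22132 + 16234/(-21706)) = 157464 - (-9317*1/22132 + 16234*(-1/21706)) = 157464 - (-847/2012 - 8117/10853) = 157464 - 1*(-25523895/21836236) = 157464 + 25523895/21836236 = 3438446589399/21836236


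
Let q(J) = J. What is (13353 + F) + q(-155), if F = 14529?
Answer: 27727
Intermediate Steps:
(13353 + F) + q(-155) = (13353 + 14529) - 155 = 27882 - 155 = 27727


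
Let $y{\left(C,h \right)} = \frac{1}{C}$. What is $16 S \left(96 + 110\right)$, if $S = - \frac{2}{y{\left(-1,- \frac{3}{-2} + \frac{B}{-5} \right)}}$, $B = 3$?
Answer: $6592$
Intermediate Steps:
$S = 2$ ($S = - \frac{2}{\frac{1}{-1}} = - \frac{2}{-1} = \left(-2\right) \left(-1\right) = 2$)
$16 S \left(96 + 110\right) = 16 \cdot 2 \left(96 + 110\right) = 32 \cdot 206 = 6592$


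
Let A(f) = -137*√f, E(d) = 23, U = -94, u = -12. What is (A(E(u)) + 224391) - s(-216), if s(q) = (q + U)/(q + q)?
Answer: 48468301/216 - 137*√23 ≈ 2.2373e+5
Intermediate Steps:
s(q) = (-94 + q)/(2*q) (s(q) = (q - 94)/(q + q) = (-94 + q)/((2*q)) = (-94 + q)*(1/(2*q)) = (-94 + q)/(2*q))
(A(E(u)) + 224391) - s(-216) = (-137*√23 + 224391) - (-94 - 216)/(2*(-216)) = (224391 - 137*√23) - (-1)*(-310)/(2*216) = (224391 - 137*√23) - 1*155/216 = (224391 - 137*√23) - 155/216 = 48468301/216 - 137*√23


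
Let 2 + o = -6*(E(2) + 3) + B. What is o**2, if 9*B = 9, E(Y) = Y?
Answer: 961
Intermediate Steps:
B = 1 (B = (1/9)*9 = 1)
o = -31 (o = -2 + (-6*(2 + 3) + 1) = -2 + (-6*5 + 1) = -2 + (-30 + 1) = -2 - 29 = -31)
o**2 = (-31)**2 = 961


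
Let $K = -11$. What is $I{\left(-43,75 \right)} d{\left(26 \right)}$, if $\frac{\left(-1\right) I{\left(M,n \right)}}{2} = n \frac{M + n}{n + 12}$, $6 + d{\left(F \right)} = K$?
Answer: $\frac{27200}{29} \approx 937.93$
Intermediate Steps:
$d{\left(F \right)} = -17$ ($d{\left(F \right)} = -6 - 11 = -17$)
$I{\left(M,n \right)} = - \frac{2 n \left(M + n\right)}{12 + n}$ ($I{\left(M,n \right)} = - 2 n \frac{M + n}{n + 12} = - 2 n \frac{M + n}{12 + n} = - 2 \frac{n \left(M + n\right)}{12 + n} = - \frac{2 n \left(M + n\right)}{12 + n}$)
$I{\left(-43,75 \right)} d{\left(26 \right)} = \left(-2\right) 75 \frac{1}{12 + 75} \left(-43 + 75\right) \left(-17\right) = \left(-2\right) 75 \cdot \frac{1}{87} \cdot 32 \left(-17\right) = \left(- \frac{1600}{29}\right) \left(-17\right) = \frac{27200}{29}$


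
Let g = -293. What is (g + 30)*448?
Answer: -117824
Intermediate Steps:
(g + 30)*448 = (-293 + 30)*448 = -263*448 = -117824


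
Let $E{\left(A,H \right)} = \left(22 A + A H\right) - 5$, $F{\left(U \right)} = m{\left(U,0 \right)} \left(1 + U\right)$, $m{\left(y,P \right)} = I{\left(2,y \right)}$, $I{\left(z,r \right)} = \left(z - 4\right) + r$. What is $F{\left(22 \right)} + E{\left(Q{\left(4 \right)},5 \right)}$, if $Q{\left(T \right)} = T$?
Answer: $563$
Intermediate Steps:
$I{\left(z,r \right)} = -4 + r + z$ ($I{\left(z,r \right)} = \left(-4 + z\right) + r = -4 + r + z$)
$m{\left(y,P \right)} = -2 + y$ ($m{\left(y,P \right)} = -4 + y + 2 = -2 + y$)
$F{\left(U \right)} = \left(1 + U\right) \left(-2 + U\right)$ ($F{\left(U \right)} = \left(-2 + U\right) \left(1 + U\right) = \left(1 + U\right) \left(-2 + U\right)$)
$E{\left(A,H \right)} = -5 + 22 A + A H$
$F{\left(22 \right)} + E{\left(Q{\left(4 \right)},5 \right)} = \left(1 + 22\right) \left(-2 + 22\right) + \left(-5 + 22 \cdot 4 + 4 \cdot 5\right) = 23 \cdot 20 + \left(-5 + 88 + 20\right) = 460 + 103 = 563$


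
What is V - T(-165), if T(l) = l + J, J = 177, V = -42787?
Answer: -42799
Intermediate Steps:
T(l) = 177 + l (T(l) = l + 177 = 177 + l)
V - T(-165) = -42787 - (177 - 165) = -42787 - 1*12 = -42787 - 12 = -42799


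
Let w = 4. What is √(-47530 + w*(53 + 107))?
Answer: 3*I*√5210 ≈ 216.54*I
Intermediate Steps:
√(-47530 + w*(53 + 107)) = √(-47530 + 4*(53 + 107)) = √(-47530 + 4*160) = √(-47530 + 640) = √(-46890) = 3*I*√5210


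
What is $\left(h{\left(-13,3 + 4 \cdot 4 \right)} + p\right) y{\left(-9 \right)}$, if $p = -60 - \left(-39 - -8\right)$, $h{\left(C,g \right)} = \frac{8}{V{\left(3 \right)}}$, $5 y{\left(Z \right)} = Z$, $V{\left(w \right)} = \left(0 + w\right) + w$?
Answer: $\frac{249}{5} \approx 49.8$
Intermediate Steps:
$V{\left(w \right)} = 2 w$ ($V{\left(w \right)} = w + w = 2 w$)
$y{\left(Z \right)} = \frac{Z}{5}$
$h{\left(C,g \right)} = \frac{4}{3}$ ($h{\left(C,g \right)} = \frac{8}{2 \cdot 3} = \frac{8}{6} = 8 \cdot \frac{1}{6} = \frac{4}{3}$)
$p = -29$ ($p = -60 - \left(-39 + 8\right) = -60 - -31 = -60 + 31 = -29$)
$\left(h{\left(-13,3 + 4 \cdot 4 \right)} + p\right) y{\left(-9 \right)} = \left(\frac{4}{3} - 29\right) \frac{1}{5} \left(-9\right) = \left(- \frac{83}{3}\right) \left(- \frac{9}{5}\right) = \frac{249}{5}$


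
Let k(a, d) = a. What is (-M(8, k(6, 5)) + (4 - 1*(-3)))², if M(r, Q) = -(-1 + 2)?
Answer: 64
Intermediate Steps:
M(r, Q) = -1 (M(r, Q) = -1*1 = -1)
(-M(8, k(6, 5)) + (4 - 1*(-3)))² = (-1*(-1) + (4 - 1*(-3)))² = (1 + (4 + 3))² = (1 + 7)² = 8² = 64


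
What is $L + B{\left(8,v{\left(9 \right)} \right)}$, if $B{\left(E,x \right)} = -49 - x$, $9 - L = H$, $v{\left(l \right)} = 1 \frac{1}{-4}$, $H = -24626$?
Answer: $\frac{98345}{4} \approx 24586.0$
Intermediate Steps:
$v{\left(l \right)} = - \frac{1}{4}$ ($v{\left(l \right)} = 1 \left(- \frac{1}{4}\right) = - \frac{1}{4}$)
$L = 24635$ ($L = 9 - -24626 = 9 + 24626 = 24635$)
$L + B{\left(8,v{\left(9 \right)} \right)} = 24635 - \frac{195}{4} = \frac{98345}{4}$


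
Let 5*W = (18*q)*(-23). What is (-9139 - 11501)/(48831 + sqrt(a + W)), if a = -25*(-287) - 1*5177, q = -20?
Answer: -111985760/264940323 + 6880*sqrt(406)/264940323 ≈ -0.42216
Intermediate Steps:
W = 1656 (W = ((18*(-20))*(-23))/5 = (-360*(-23))/5 = (1/5)*8280 = 1656)
a = 1998 (a = 7175 - 5177 = 1998)
(-9139 - 11501)/(48831 + sqrt(a + W)) = (-9139 - 11501)/(48831 + sqrt(1998 + 1656)) = -20640/(48831 + sqrt(3654)) = -20640/(48831 + 3*sqrt(406))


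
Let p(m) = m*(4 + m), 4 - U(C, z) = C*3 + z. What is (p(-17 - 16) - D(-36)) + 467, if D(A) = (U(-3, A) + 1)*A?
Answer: 3224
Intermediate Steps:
U(C, z) = 4 - z - 3*C (U(C, z) = 4 - (C*3 + z) = 4 - (3*C + z) = 4 - (z + 3*C) = 4 + (-z - 3*C) = 4 - z - 3*C)
D(A) = A*(14 - A) (D(A) = ((4 - A - 3*(-3)) + 1)*A = ((4 - A + 9) + 1)*A = ((13 - A) + 1)*A = (14 - A)*A = A*(14 - A))
(p(-17 - 16) - D(-36)) + 467 = ((-17 - 16)*(4 + (-17 - 16)) - (-36)*(14 - 1*(-36))) + 467 = (-33*(4 - 33) - (-36)*(14 + 36)) + 467 = (-33*(-29) - (-36)*50) + 467 = (957 - 1*(-1800)) + 467 = (957 + 1800) + 467 = 2757 + 467 = 3224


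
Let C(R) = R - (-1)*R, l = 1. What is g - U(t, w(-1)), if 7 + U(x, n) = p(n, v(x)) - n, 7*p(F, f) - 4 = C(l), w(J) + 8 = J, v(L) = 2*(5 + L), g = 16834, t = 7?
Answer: 117818/7 ≈ 16831.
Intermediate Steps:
v(L) = 10 + 2*L
C(R) = 2*R (C(R) = R + R = 2*R)
w(J) = -8 + J
p(F, f) = 6/7 (p(F, f) = 4/7 + (2*1)/7 = 4/7 + (1/7)*2 = 4/7 + 2/7 = 6/7)
U(x, n) = -43/7 - n (U(x, n) = -7 + (6/7 - n) = -43/7 - n)
g - U(t, w(-1)) = 16834 - (-43/7 - (-8 - 1)) = 16834 - (-43/7 - 1*(-9)) = 16834 - (-43/7 + 9) = 16834 - 1*20/7 = 16834 - 20/7 = 117818/7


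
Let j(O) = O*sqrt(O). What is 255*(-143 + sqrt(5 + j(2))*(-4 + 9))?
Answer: -36465 + 1275*sqrt(5 + 2*sqrt(2)) ≈ -32898.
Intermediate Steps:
j(O) = O**(3/2)
255*(-143 + sqrt(5 + j(2))*(-4 + 9)) = 255*(-143 + sqrt(5 + 2**(3/2))*(-4 + 9)) = 255*(-143 + sqrt(5 + 2*sqrt(2))*5) = 255*(-143 + 5*sqrt(5 + 2*sqrt(2))) = -36465 + 1275*sqrt(5 + 2*sqrt(2))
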